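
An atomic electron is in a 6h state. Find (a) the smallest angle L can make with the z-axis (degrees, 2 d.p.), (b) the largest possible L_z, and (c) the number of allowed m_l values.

The 6h subshell has l = 5.
cos θ_min = 5/√30, so θ_min ≈ 24.09°.
L_z,max = lℏ = 5ℏ.
There are 2l+1 = 11 values of m_l.

θ_min ≈ 24.09°; L_z,max = 5ℏ; 11 values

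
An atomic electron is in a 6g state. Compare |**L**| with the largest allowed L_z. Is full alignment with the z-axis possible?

For 6g, l = 4.
|L| = 2√5 ℏ ≈ 4.4721ℏ, while L_z,max = lℏ = 4ℏ.
Since |L| > L_z,max, the vector can never point exactly along z; the closest it comes is θ_min = arccos(4/√20) ≈ 26.6°.

No: L_z,max = 4ℏ < |L| = 2√5 ℏ ≈ 4.472ℏ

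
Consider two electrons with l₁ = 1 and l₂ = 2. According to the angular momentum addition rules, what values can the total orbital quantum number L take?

The total orbital quantum number L ranges from |l₁ − l₂| to l₁ + l₂ in integer steps.
L ∈ {1, 2, 3}.

L = 1, 2, 3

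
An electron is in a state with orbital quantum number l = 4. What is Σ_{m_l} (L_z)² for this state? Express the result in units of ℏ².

m_l runs from −4 to 4, i.e. {-4, -3, -2, -1, 0, 1, 2, 3, 4}.
Σ m_l² = 2·(1 + 4 + 9 + 16) = 60.

Σ(L_z)² = 60 ℏ²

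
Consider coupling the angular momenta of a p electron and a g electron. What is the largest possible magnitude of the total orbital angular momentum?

Angular momentum addition gives L = |l₁ − l₂|, …, l₁ + l₂.
Allowed values: L = 3, 4, 5.
The largest magnitude corresponds to L = 5: |L_tot| = ℏ√(5·6) = √30 ℏ.

|L_tot|_max = √30 ℏ ≈ 5.477ℏ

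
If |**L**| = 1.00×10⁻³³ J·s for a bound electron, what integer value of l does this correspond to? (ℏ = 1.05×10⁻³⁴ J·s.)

Dividing by ℏ: |L|/ℏ ≈ 9.524.
l(l+1) ≈ 9.524² ≈ 90.70, so l = 9.

l = 9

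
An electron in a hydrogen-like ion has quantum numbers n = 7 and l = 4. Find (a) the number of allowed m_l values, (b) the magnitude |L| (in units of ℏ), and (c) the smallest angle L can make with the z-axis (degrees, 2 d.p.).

There are 2l+1 = 9 values of m_l.
|L| = ℏ√(4·5) = 2√5 ℏ ≈ 4.472ℏ.
cos θ_min = 4/√20, so θ_min ≈ 26.57°.

9 values; |L| = 2√5 ℏ ≈ 4.472ℏ; θ_min ≈ 26.57°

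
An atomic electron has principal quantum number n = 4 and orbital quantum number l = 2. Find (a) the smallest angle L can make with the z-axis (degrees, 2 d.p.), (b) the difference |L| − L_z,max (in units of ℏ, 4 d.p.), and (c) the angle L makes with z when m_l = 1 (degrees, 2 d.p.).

cos θ_min = 2/√6, so θ_min ≈ 35.26°.
|L| − L_z,max = (√6 − 2)ℏ ≈ 0.4495ℏ.
For m_l = 1: cos θ = 1/√6, θ ≈ 65.91°.

θ_min ≈ 35.26°; |L|−L_z,max ≈ 0.4495ℏ; θ(m_l=1) ≈ 65.91°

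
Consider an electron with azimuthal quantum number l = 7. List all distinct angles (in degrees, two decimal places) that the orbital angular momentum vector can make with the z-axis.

θ ∈ {20.70°, 36.70°, 48.08°, 57.69°, 66.37°, 74.50°, 82.32°, 90.00°, 97.68°, 105.50°, 113.63°, 122.31°, 131.92°, 143.30°, 159.30°}

|L| = ℏ√(l(l+1)) = 2√14 ℏ.
cos θ = m_l/√56 for each m_l ∈ {-7, -6, -5, -4, -3, -2, -1, 0, 1, 2, 3, 4, 5, 6, 7}.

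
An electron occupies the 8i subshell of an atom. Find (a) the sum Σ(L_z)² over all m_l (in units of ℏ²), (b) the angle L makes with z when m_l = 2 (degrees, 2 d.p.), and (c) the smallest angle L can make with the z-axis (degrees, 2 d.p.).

8i means n = 8, l = 6.
Σ m_l² = 182, so Σ(L_z)² = 182 ℏ².
For m_l = 2: cos θ = 2/√42, θ ≈ 72.02°.
cos θ_min = 6/√42, so θ_min ≈ 22.21°.

Σ(L_z)² = 182 ℏ²; θ(m_l=2) ≈ 72.02°; θ_min ≈ 22.21°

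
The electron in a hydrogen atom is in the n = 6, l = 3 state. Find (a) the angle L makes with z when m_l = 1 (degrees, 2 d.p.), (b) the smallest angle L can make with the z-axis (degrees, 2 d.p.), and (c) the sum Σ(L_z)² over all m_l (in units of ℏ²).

θ(m_l=1) ≈ 73.22°; θ_min ≈ 30.00°; Σ(L_z)² = 28 ℏ²

For m_l = 1: cos θ = 1/√12, θ ≈ 73.22°.
cos θ_min = 3/√12, so θ_min ≈ 30.00°.
Σ m_l² = 28, so Σ(L_z)² = 28 ℏ².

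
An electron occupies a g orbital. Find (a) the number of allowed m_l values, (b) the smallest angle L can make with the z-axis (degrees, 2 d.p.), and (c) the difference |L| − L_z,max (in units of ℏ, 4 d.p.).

A g state has l = 4.
There are 2l+1 = 9 values of m_l.
cos θ_min = 4/√20, so θ_min ≈ 26.57°.
|L| − L_z,max = (2√5 − 4)ℏ ≈ 0.4721ℏ.

9 values; θ_min ≈ 26.57°; |L|−L_z,max ≈ 0.4721ℏ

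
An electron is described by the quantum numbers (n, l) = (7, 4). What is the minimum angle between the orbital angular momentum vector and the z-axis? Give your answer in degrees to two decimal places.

θ_min ≈ 26.57°

|L|² = l(l+1)ℏ² = 20ℏ², so |L| = 2√5 ℏ.
The smallest angle corresponds to the largest L_z, i.e. m_l = l = 4, giving L_z = 4ℏ.
cos θ_min = 4/√20, so θ_min ≈ 26.57°.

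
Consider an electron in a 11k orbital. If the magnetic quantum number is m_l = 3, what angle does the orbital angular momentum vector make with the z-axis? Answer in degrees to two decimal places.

11k means n = 11, l = 7.
|L|² = l(l+1)ℏ² = 56ℏ², so |L| = 2√14 ℏ.
L_z = m_l ℏ = 3ℏ.
cos θ = L_z/|L| = 3/√56, so θ ≈ 66.37°.

θ ≈ 66.37°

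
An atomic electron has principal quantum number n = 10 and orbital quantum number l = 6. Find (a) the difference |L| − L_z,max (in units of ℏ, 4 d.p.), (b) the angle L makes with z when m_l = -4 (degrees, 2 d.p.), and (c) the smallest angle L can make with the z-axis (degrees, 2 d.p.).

|L|−L_z,max ≈ 0.4807ℏ; θ(m_l=-4) ≈ 128.11°; θ_min ≈ 22.21°

|L| − L_z,max = (√42 − 6)ℏ ≈ 0.4807ℏ.
For m_l = -4: cos θ = -4/√42, θ ≈ 128.11°.
cos θ_min = 6/√42, so θ_min ≈ 22.21°.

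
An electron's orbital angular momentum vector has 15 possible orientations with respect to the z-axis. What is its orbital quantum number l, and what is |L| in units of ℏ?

l = 7, |L| = 2√14 ℏ ≈ 7.483ℏ

15 = 2l + 1, so l = (15−1)/2 = 7.
|L| = ℏ√(l(l+1)) = ℏ√(7·8) = 2√14 ℏ.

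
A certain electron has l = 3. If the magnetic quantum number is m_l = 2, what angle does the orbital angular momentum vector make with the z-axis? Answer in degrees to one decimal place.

|L| = √(l(l+1)) ℏ = 2√3 ℏ.
L_z = m_l ℏ = 2ℏ.
cos θ = L_z/|L| = 2/√12, so θ ≈ 54.7°.

θ ≈ 54.7°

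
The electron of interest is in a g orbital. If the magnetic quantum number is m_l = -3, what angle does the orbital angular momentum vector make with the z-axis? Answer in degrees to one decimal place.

θ ≈ 132.1°

The letter g corresponds to l = 4.
|L| = ℏ√(l(l+1)) = 2√5 ℏ.
L_z = m_l ℏ = −3ℏ.
cos θ = L_z/|L| = -3/√20, so θ ≈ 132.1°.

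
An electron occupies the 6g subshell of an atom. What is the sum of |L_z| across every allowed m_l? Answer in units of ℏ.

Σ|L_z| = 20 ℏ

For 6g, l = 4.
The allowed m_l values are -4, -3, -2, -1, 0, 1, 2, 3, 4.
Σ|m_l| = l(l+1) = 20.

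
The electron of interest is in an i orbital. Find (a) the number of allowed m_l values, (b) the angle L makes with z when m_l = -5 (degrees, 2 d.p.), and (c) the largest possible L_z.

For an i orbital, l = 6.
There are 2l+1 = 13 values of m_l.
For m_l = -5: cos θ = -5/√42, θ ≈ 140.49°.
L_z,max = lℏ = 6ℏ.

13 values; θ(m_l=-5) ≈ 140.49°; L_z,max = 6ℏ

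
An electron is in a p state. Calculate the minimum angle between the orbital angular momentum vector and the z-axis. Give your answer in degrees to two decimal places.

θ_min ≈ 45.00°

For a p orbital, l = 1.
|L|² = l(l+1)ℏ² = 2ℏ², so |L| = √2 ℏ.
The smallest angle corresponds to the largest L_z, i.e. m_l = l = 1, giving L_z = 1ℏ.
cos θ_min = 1/√2, so θ_min ≈ 45.00°.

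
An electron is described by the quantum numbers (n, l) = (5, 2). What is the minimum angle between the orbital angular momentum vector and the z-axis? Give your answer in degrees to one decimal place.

θ_min ≈ 35.3°

|L| = √(l(l+1)) ℏ = √6 ℏ.
The smallest angle corresponds to the largest L_z, i.e. m_l = l = 2, giving L_z = 2ℏ.
cos θ_min = 2/√6, so θ_min ≈ 35.3°.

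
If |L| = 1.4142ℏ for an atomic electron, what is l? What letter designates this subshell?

l = 1 (p orbital)

Since |L|² = l(l+1)ℏ², l(l+1) = 2.
l² + l − 2 = 0 ⇒ l = 1.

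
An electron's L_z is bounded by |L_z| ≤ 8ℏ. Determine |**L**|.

|L| = 6√2 ℏ ≈ 8.485ℏ

L_z,max = lℏ, so l = 8.
|L| = ℏ√(l(l+1)) = 6√2 ℏ.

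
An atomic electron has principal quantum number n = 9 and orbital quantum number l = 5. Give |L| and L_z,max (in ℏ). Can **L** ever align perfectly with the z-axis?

No: L_z,max = 5ℏ < |L| = √30 ℏ ≈ 5.477ℏ

|L| = √30 ℏ ≈ 5.4772ℏ, while L_z,max = lℏ = 5ℏ.
Since |L| > L_z,max, the vector can never point exactly along z; the closest it comes is θ_min = arccos(5/√30) ≈ 24.1°.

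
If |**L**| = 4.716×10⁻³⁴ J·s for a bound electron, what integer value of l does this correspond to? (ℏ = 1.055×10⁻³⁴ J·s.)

In units of ℏ, |L| ≈ 4.470.
l(l+1) ≈ 4.470² ≈ 19.98, so l = 4.

l = 4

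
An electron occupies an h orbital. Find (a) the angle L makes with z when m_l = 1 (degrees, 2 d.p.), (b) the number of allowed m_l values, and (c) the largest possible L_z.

For an h orbital, l = 5.
For m_l = 1: cos θ = 1/√30, θ ≈ 79.48°.
There are 2l+1 = 11 values of m_l.
L_z,max = lℏ = 5ℏ.

θ(m_l=1) ≈ 79.48°; 11 values; L_z,max = 5ℏ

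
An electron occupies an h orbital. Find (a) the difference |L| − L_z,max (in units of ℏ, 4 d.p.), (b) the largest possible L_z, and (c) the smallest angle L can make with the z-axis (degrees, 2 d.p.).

For an h orbital, l = 5.
|L| − L_z,max = (√30 − 5)ℏ ≈ 0.4772ℏ.
L_z,max = lℏ = 5ℏ.
cos θ_min = 5/√30, so θ_min ≈ 24.09°.

|L|−L_z,max ≈ 0.4772ℏ; L_z,max = 5ℏ; θ_min ≈ 24.09°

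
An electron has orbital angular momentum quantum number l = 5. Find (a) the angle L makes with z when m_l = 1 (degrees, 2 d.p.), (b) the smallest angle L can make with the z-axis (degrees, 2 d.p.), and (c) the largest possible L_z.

For m_l = 1: cos θ = 1/√30, θ ≈ 79.48°.
cos θ_min = 5/√30, so θ_min ≈ 24.09°.
L_z,max = lℏ = 5ℏ.

θ(m_l=1) ≈ 79.48°; θ_min ≈ 24.09°; L_z,max = 5ℏ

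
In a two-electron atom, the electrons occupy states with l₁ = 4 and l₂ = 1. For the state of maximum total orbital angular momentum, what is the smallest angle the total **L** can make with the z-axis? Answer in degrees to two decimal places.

θ_min ≈ 24.09°

L runs from |4 − 1| = 3 to 4 + 1 = 5.
So L can be 3, 4, 5.
The maximum is L = 5, with |L_tot| = ℏ√(5·6) = √30 ℏ.
The minimum angle with z is arccos(5/√30) ≈ 24.09°.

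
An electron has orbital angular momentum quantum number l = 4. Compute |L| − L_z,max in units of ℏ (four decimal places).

|L| = 2√5 ℏ ≈ 4.4721ℏ, while L_z,max = lℏ = 4ℏ.
The difference is (2√5 − 4)ℏ ≈ 0.4721ℏ.

|L| − L_z,max ≈ 0.4721ℏ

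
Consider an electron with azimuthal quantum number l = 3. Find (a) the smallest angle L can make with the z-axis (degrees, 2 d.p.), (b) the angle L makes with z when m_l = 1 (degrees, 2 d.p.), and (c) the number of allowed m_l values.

cos θ_min = 3/√12, so θ_min ≈ 30.00°.
For m_l = 1: cos θ = 1/√12, θ ≈ 73.22°.
There are 2l+1 = 7 values of m_l.

θ_min ≈ 30.00°; θ(m_l=1) ≈ 73.22°; 7 values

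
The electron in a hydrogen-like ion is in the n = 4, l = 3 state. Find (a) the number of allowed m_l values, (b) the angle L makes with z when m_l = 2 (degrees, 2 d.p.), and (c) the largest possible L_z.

There are 2l+1 = 7 values of m_l.
For m_l = 2: cos θ = 2/√12, θ ≈ 54.74°.
L_z,max = lℏ = 3ℏ.

7 values; θ(m_l=2) ≈ 54.74°; L_z,max = 3ℏ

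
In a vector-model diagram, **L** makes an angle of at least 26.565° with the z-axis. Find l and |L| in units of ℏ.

l = 4, |L| = 2√5 ℏ ≈ 4.472ℏ

cos θ_min = l/√(l(l+1)) = √(l/(l+1)), so l/(l+1) = cos²(26.565°) = 0.8000.
Solving: l = 4.
Then |L| = ℏ√(4·5) = 2√5 ℏ.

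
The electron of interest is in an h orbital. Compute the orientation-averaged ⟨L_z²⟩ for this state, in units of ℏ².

⟨L_z²⟩ = 10 ℏ²

For an h orbital, l = 5.
m_l runs from −5 to 5, i.e. {-5, -4, -3, -2, -1, 0, 1, 2, 3, 4, 5}.
Average of L_z² over 11 states: 110/11 ℏ² = 10 ℏ².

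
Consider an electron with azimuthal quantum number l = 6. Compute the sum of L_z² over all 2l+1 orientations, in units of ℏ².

m_l ∈ {-6, -5, -4, -3, -2, -1, 0, 1, 2, 3, 4, 5, 6}.
Σ m_l² = l(l+1)(2l+1)/3 = 6·7·13/3 = 182.

Σ(L_z)² = 182 ℏ²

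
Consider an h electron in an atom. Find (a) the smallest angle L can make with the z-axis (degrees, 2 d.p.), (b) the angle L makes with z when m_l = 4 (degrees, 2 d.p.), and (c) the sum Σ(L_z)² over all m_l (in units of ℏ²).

θ_min ≈ 24.09°; θ(m_l=4) ≈ 43.09°; Σ(L_z)² = 110 ℏ²

For an h orbital, l = 5.
cos θ_min = 5/√30, so θ_min ≈ 24.09°.
For m_l = 4: cos θ = 4/√30, θ ≈ 43.09°.
Σ m_l² = 110, so Σ(L_z)² = 110 ℏ².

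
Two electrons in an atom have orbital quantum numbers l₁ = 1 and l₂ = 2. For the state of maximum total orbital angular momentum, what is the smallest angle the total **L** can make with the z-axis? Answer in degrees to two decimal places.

The total orbital quantum number L ranges from |l₁ − l₂| to l₁ + l₂ in integer steps.
L ∈ {1, 2, 3}.
The maximum is L = 3, with |L_tot| = ℏ√(3·4) = 2√3 ℏ.
The minimum angle with z is arccos(3/√12) ≈ 30.00°.

θ_min ≈ 30.00°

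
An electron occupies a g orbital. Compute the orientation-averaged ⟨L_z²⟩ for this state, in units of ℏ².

A g state has l = 4.
m_l ∈ {-4, -3, -2, -1, 0, 1, 2, 3, 4}.
⟨L_z²⟩ = ℏ²·(Σ m_l²)/(2l+1) = ℏ²·60/9 = 6.667ℏ².

⟨L_z²⟩ = 6.667 ℏ²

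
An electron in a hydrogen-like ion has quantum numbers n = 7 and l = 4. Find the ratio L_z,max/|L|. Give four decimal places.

L_z,max/|L| = 0.8944

|L| = 2√5 ℏ ≈ 4.4721ℏ, while L_z,max = lℏ = 4ℏ.
L_z,max/|L| = 4/√20 = 0.8944.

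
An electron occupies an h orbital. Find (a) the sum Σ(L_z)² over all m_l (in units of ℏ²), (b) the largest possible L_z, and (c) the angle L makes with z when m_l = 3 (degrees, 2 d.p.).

Σ(L_z)² = 110 ℏ²; L_z,max = 5ℏ; θ(m_l=3) ≈ 56.79°

An h state has l = 5.
Σ m_l² = 110, so Σ(L_z)² = 110 ℏ².
L_z,max = lℏ = 5ℏ.
For m_l = 3: cos θ = 3/√30, θ ≈ 56.79°.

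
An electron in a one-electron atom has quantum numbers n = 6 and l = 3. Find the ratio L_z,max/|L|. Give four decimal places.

|L| = 2√3 ℏ ≈ 3.4641ℏ, while L_z,max = lℏ = 3ℏ.
L_z,max/|L| = 3/√12 = 0.8660.

L_z,max/|L| = 0.8660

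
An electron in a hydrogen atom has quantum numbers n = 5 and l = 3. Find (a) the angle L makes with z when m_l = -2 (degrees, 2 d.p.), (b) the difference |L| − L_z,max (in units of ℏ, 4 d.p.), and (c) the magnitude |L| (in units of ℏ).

For m_l = -2: cos θ = -2/√12, θ ≈ 125.26°.
|L| − L_z,max = (2√3 − 3)ℏ ≈ 0.4641ℏ.
|L| = ℏ√(3·4) = 2√3 ℏ ≈ 3.464ℏ.

θ(m_l=-2) ≈ 125.26°; |L|−L_z,max ≈ 0.4641ℏ; |L| = 2√3 ℏ ≈ 3.464ℏ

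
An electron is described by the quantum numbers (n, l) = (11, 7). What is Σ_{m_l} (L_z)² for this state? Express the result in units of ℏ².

m_l runs from −7 to 7, i.e. {-7, -6, -5, -4, -3, -2, -1, 0, 1, 2, 3, 4, 5, 6, 7}.
Σ m_l² = 2·(1 + 4 + 9 + 16 + 25 + 36 + 49) = 280.

Σ(L_z)² = 280 ℏ²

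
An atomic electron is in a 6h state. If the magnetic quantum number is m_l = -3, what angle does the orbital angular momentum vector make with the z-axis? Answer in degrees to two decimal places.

θ ≈ 123.21°

The 6h subshell has l = 5.
|L|² = l(l+1)ℏ² = 30ℏ², so |L| = √30 ℏ.
L_z = m_l ℏ = −3ℏ.
cos θ = L_z/|L| = -3/√30, so θ ≈ 123.21°.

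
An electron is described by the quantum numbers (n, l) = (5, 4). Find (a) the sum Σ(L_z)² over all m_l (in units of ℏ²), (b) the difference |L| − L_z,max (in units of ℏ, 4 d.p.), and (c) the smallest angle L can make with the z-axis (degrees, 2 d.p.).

Σ(L_z)² = 60 ℏ²; |L|−L_z,max ≈ 0.4721ℏ; θ_min ≈ 26.57°

Σ m_l² = 60, so Σ(L_z)² = 60 ℏ².
|L| − L_z,max = (2√5 − 4)ℏ ≈ 0.4721ℏ.
cos θ_min = 4/√20, so θ_min ≈ 26.57°.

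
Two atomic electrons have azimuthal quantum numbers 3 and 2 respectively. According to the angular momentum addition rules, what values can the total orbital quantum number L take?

L = 1, 2, 3, 4, 5

Angular momentum addition gives L = |l₁ − l₂|, …, l₁ + l₂.
So L can be 1, 2, 3, 4, 5.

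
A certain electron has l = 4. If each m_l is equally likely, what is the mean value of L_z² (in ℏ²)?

⟨L_z²⟩ = 6.667 ℏ²

m_l ∈ {-4, -3, -2, -1, 0, 1, 2, 3, 4}.
⟨L_z²⟩ = ℏ²·l(l+1)/3 = 6.667ℏ².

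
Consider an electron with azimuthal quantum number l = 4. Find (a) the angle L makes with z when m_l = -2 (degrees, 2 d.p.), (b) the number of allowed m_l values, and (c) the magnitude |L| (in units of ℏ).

θ(m_l=-2) ≈ 116.57°; 9 values; |L| = 2√5 ℏ ≈ 4.472ℏ

For m_l = -2: cos θ = -2/√20, θ ≈ 116.57°.
There are 2l+1 = 9 values of m_l.
|L| = ℏ√(4·5) = 2√5 ℏ ≈ 4.472ℏ.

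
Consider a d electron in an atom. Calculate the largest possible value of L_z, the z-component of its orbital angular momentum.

A d state has l = 2.
L_z = m_l ℏ with m_l ∈ {−2, …, 2}; the maximum is m_l = 2.

L_z,max = 2ℏ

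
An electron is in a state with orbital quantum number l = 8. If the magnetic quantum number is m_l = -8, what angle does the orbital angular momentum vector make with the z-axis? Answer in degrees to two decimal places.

|L|² = l(l+1)ℏ² = 72ℏ², so |L| = 6√2 ℏ.
L_z = m_l ℏ = −8ℏ.
cos θ = L_z/|L| = -8/√72, so θ ≈ 160.53°.

θ ≈ 160.53°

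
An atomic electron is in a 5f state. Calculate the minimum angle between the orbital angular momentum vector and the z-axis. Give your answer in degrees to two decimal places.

θ_min ≈ 30.00°

5f means n = 5, l = 3.
|L|² = l(l+1)ℏ² = 12ℏ², so |L| = 2√3 ℏ.
The smallest angle corresponds to the largest L_z, i.e. m_l = l = 3, giving L_z = 3ℏ.
cos θ_min = 3/√12, so θ_min ≈ 30.00°.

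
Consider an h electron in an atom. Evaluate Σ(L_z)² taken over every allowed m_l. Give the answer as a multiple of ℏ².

Σ(L_z)² = 110 ℏ²

H corresponds to l = 5.
The allowed m_l values are -5, -4, -3, -2, -1, 0, 1, 2, 3, 4, 5.
Σ m_l² = 2·(1 + 4 + 9 + 16 + 25) = 110.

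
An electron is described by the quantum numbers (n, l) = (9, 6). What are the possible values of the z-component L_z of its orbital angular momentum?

L_z ∈ {−6ℏ, −5ℏ, −4ℏ, −3ℏ, −2ℏ, −ℏ, 0, ℏ, 2ℏ, 3ℏ, 4ℏ, 5ℏ, 6ℏ}

L_z = m_l ℏ with m_l ranging from −l to +l in integer steps.
For l = 6: m_l ∈ {-6, -5, -4, -3, -2, -1, 0, 1, 2, 3, 4, 5, 6}.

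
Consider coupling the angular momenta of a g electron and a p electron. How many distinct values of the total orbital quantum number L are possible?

3

L runs from |4 − 1| = 3 to 4 + 1 = 5.
So L can be 3, 4, 5.
That is 3 values.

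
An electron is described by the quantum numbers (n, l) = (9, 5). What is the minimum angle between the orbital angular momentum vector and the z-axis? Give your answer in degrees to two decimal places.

θ_min ≈ 24.09°

|L|² = l(l+1)ℏ² = 30ℏ², so |L| = √30 ℏ.
The smallest angle corresponds to the largest L_z, i.e. m_l = l = 5, giving L_z = 5ℏ.
cos θ_min = 5/√30, so θ_min ≈ 24.09°.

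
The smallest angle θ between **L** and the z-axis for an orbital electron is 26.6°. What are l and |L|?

l = 4, |L| = 2√5 ℏ ≈ 4.472ℏ

cos θ_min = l/√(l(l+1)) = √(l/(l+1)), so l/(l+1) = cos²(26.6°) = 0.7995.
l = cos²θ/sin²θ ≈ 4.
Then |L| = ℏ√(4·5) = 2√5 ℏ.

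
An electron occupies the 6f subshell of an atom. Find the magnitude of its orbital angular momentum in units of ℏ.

6f means n = 6, l = 3.
|L| = ℏ√(l(l+1)) = ℏ√(3·4) = 2√3 ℏ

|L| = 2√3 ℏ ≈ 3.464ℏ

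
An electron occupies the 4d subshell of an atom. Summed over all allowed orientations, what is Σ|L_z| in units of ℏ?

4d means n = 4, l = 2.
m_l ∈ {-2, -1, 0, 1, 2}.
Σ|m_l| = l(l+1) = 6.

Σ|L_z| = 6 ℏ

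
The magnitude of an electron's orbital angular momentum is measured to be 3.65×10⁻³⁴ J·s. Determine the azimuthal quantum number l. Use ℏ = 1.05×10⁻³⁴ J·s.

Dividing by ℏ: |L|/ℏ ≈ 3.476.
(|L|/ℏ)² = l(l+1) ≈ 12.08 ⇒ l = 3.

l = 3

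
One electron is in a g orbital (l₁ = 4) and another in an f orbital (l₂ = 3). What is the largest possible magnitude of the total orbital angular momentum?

|L_tot|_max = 2√14 ℏ ≈ 7.483ℏ

By the triangle rule, |l₁ − l₂| ≤ L ≤ l₁ + l₂.
L ∈ {1, 2, 3, 4, 5, 6, 7}.
The largest magnitude corresponds to L = 7: |L_tot| = ℏ√(7·8) = 2√14 ℏ.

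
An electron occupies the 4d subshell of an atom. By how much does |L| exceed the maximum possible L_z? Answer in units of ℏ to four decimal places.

4d means n = 4, l = 2.
|L| = √6 ℏ ≈ 2.4495ℏ, while L_z,max = lℏ = 2ℏ.
The difference is (√6 − 2)ℏ ≈ 0.4495ℏ.

|L| − L_z,max ≈ 0.4495ℏ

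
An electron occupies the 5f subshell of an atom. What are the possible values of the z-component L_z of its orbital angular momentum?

L_z ∈ {−3ℏ, −2ℏ, −ℏ, 0, ℏ, 2ℏ, 3ℏ}

The 5f subshell has l = 3.
L_z = m_l ℏ with m_l ranging from −l to +l in integer steps.
For l = 3: m_l ∈ {-3, -2, -1, 0, 1, 2, 3}.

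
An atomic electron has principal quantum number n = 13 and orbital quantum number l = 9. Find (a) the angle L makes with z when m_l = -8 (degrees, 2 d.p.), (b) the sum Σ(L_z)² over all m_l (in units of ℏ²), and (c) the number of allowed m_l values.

For m_l = -8: cos θ = -8/√90, θ ≈ 147.49°.
Σ m_l² = 570, so Σ(L_z)² = 570 ℏ².
There are 2l+1 = 19 values of m_l.

θ(m_l=-8) ≈ 147.49°; Σ(L_z)² = 570 ℏ²; 19 values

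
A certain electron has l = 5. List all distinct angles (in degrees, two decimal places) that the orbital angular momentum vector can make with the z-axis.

|L| = ℏ√(l(l+1)) = √30 ℏ.
cos θ = m_l/√30 for each m_l ∈ {-5, -4, -3, -2, -1, 0, 1, 2, 3, 4, 5}.

θ ∈ {24.09°, 43.09°, 56.79°, 68.58°, 79.48°, 90.00°, 100.52°, 111.42°, 123.21°, 136.91°, 155.91°}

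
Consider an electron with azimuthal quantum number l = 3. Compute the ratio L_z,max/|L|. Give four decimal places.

L_z,max/|L| = 0.8660

|L| = 2√3 ℏ ≈ 3.4641ℏ, while L_z,max = lℏ = 3ℏ.
L_z,max/|L| = 3/√12 = 0.8660.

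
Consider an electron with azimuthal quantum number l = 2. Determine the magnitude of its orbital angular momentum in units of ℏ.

|L| = ℏ√(l(l+1)) = ℏ√(2·3) = √6 ℏ

|L| = √6 ℏ ≈ 2.449ℏ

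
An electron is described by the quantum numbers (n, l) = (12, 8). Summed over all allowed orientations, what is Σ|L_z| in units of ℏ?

Σ|L_z| = 72 ℏ

m_l ∈ {-8, -7, -6, -5, -4, -3, -2, -1, 0, 1, 2, 3, 4, 5, 6, 7, 8}.
Σ|m_l| = 2·8(8+1)/2 = 72.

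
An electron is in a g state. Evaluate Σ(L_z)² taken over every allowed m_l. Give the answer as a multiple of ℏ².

Σ(L_z)² = 60 ℏ²

G corresponds to l = 4.
m_l ∈ {-4, -3, -2, -1, 0, 1, 2, 3, 4}.
Summing m² from −4 to 4: Σ m_l² = 60.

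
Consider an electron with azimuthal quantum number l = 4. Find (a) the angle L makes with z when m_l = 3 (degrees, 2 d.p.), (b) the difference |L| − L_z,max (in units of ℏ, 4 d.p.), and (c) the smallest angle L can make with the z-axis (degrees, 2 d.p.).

θ(m_l=3) ≈ 47.87°; |L|−L_z,max ≈ 0.4721ℏ; θ_min ≈ 26.57°

For m_l = 3: cos θ = 3/√20, θ ≈ 47.87°.
|L| − L_z,max = (2√5 − 4)ℏ ≈ 0.4721ℏ.
cos θ_min = 4/√20, so θ_min ≈ 26.57°.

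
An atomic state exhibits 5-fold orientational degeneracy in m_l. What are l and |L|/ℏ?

l = 2, |L| = √6 ℏ ≈ 2.449ℏ

Since there are 2l+1 = 5 values of m_l, l = 2.
|L| = ℏ√(l(l+1)) = ℏ√(2·3) = √6 ℏ.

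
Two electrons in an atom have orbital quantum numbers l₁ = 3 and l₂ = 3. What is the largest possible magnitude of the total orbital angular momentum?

By the triangle rule, |l₁ − l₂| ≤ L ≤ l₁ + l₂.
So L can be 0, 1, 2, 3, 4, 5, 6.
The largest magnitude corresponds to L = 6: |L_tot| = ℏ√(6·7) = √42 ℏ.

|L_tot|_max = √42 ℏ ≈ 6.481ℏ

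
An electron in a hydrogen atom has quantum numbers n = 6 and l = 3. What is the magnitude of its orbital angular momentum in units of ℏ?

|L| = 2√3 ℏ ≈ 3.464ℏ

|L| = ℏ√(l(l+1)) = ℏ√(3·4) = 2√3 ℏ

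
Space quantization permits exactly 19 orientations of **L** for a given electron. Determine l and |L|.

2l + 1 = 19 ⇒ l = 9.
Then |L| = √(l(l+1)) ℏ = 3√10 ℏ.

l = 9, |L| = 3√10 ℏ ≈ 9.487ℏ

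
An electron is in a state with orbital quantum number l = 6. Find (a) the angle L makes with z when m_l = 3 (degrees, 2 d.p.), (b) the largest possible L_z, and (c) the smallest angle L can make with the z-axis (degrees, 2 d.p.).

θ(m_l=3) ≈ 62.42°; L_z,max = 6ℏ; θ_min ≈ 22.21°

For m_l = 3: cos θ = 3/√42, θ ≈ 62.42°.
L_z,max = lℏ = 6ℏ.
cos θ_min = 6/√42, so θ_min ≈ 22.21°.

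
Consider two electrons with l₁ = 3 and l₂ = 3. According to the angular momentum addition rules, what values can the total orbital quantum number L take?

By the triangle rule, |l₁ − l₂| ≤ L ≤ l₁ + l₂.
So L can be 0, 1, 2, 3, 4, 5, 6.

L = 0, 1, 2, 3, 4, 5, 6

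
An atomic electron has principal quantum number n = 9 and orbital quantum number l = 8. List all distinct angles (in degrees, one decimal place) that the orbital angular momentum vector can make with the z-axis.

θ ∈ {19.5°, 34.4°, 45.0°, 53.9°, 61.9°, 69.3°, 76.4°, 83.2°, 90.0°, 96.8°, 103.6°, 110.7°, 118.1°, 126.1°, 135.0°, 145.6°, 160.5°}

|L| = ℏ√(l(l+1)) = 6√2 ℏ.
cos θ = m_l/√72 for each m_l ∈ {-8, -7, -6, -5, -4, -3, -2, -1, 0, 1, 2, 3, 4, 5, 6, 7, 8}.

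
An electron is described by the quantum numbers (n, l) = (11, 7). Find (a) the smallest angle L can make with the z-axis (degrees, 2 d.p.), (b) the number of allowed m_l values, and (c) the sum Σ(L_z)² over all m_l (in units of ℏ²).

θ_min ≈ 20.70°; 15 values; Σ(L_z)² = 280 ℏ²

cos θ_min = 7/√56, so θ_min ≈ 20.70°.
There are 2l+1 = 15 values of m_l.
Σ m_l² = 280, so Σ(L_z)² = 280 ℏ².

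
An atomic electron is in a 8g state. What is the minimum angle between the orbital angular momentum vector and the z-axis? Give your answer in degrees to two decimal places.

For 8g, l = 4.
|L| = ℏ√(l(l+1)) = 2√5 ℏ.
The smallest angle corresponds to the largest L_z, i.e. m_l = l = 4, giving L_z = 4ℏ.
cos θ_min = 4/√20, so θ_min ≈ 26.57°.

θ_min ≈ 26.57°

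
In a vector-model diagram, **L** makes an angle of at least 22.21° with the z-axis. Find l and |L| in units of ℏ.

cos θ_min = l/√(l(l+1)) = √(l/(l+1)), so l/(l+1) = cos²(22.21°) = 0.8571.
l = cos²θ/sin²θ ≈ 6.
Then |L| = ℏ√(6·7) = √42 ℏ.

l = 6, |L| = √42 ℏ ≈ 6.481ℏ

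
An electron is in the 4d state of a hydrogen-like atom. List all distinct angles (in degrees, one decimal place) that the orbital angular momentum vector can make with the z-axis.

θ ∈ {35.3°, 65.9°, 90.0°, 114.1°, 144.7°}

4d means n = 4, l = 2.
|L| = ℏ√(l(l+1)) = √6 ℏ.
cos θ = m_l/√6 for each m_l ∈ {-2, -1, 0, 1, 2}.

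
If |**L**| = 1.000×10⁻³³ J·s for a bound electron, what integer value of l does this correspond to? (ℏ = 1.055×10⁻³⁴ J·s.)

In units of ℏ, |L| ≈ 9.479.
l(l+1) ≈ 9.479² ≈ 89.85, so l = 9.

l = 9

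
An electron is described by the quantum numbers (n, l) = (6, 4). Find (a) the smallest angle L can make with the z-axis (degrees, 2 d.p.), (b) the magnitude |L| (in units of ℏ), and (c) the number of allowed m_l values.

cos θ_min = 4/√20, so θ_min ≈ 26.57°.
|L| = ℏ√(4·5) = 2√5 ℏ ≈ 4.472ℏ.
There are 2l+1 = 9 values of m_l.

θ_min ≈ 26.57°; |L| = 2√5 ℏ ≈ 4.472ℏ; 9 values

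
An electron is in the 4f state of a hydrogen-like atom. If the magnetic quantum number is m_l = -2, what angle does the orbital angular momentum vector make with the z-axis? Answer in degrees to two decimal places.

θ ≈ 125.26°

The 4f subshell has l = 3.
|L| = ℏ√(l(l+1)) = 2√3 ℏ.
L_z = m_l ℏ = −2ℏ.
cos θ = L_z/|L| = -2/√12, so θ ≈ 125.26°.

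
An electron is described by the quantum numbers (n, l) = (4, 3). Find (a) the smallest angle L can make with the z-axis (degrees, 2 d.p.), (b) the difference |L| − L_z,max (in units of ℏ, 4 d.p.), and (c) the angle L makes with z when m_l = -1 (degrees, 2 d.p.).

θ_min ≈ 30.00°; |L|−L_z,max ≈ 0.4641ℏ; θ(m_l=-1) ≈ 106.78°

cos θ_min = 3/√12, so θ_min ≈ 30.00°.
|L| − L_z,max = (2√3 − 3)ℏ ≈ 0.4641ℏ.
For m_l = -1: cos θ = -1/√12, θ ≈ 106.78°.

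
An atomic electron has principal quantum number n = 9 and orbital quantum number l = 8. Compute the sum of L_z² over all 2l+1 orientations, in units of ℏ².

m_l runs from −8 to 8, i.e. {-8, -7, -6, -5, -4, -3, -2, -1, 0, 1, 2, 3, 4, 5, 6, 7, 8}.
Σ m_l² = 2·(1 + 4 + 9 + 16 + 25 + 36 + 49 + 64) = 408.

Σ(L_z)² = 408 ℏ²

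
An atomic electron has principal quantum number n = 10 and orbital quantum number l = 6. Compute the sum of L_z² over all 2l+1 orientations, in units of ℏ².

Σ(L_z)² = 182 ℏ²

m_l runs from −6 to 6, i.e. {-6, -5, -4, -3, -2, -1, 0, 1, 2, 3, 4, 5, 6}.
Summing m² from −6 to 6: Σ m_l² = 182.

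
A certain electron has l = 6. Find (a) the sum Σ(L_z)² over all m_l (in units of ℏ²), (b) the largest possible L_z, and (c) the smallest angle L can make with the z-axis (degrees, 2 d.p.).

Σ(L_z)² = 182 ℏ²; L_z,max = 6ℏ; θ_min ≈ 22.21°

Σ m_l² = 182, so Σ(L_z)² = 182 ℏ².
L_z,max = lℏ = 6ℏ.
cos θ_min = 6/√42, so θ_min ≈ 22.21°.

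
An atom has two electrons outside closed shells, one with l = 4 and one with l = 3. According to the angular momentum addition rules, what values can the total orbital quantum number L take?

The total orbital quantum number L ranges from |l₁ − l₂| to l₁ + l₂ in integer steps.
L ∈ {1, 2, 3, 4, 5, 6, 7}.

L = 1, 2, 3, 4, 5, 6, 7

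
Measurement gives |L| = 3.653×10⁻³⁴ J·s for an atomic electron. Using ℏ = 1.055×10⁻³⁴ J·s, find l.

Dividing by ℏ: |L|/ℏ ≈ 3.463.
l(l+1) ≈ 3.463² ≈ 11.99, so l = 3.

l = 3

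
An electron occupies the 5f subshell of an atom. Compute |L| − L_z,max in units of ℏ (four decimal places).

The 5f subshell has l = 3.
|L| = 2√3 ℏ ≈ 3.4641ℏ, while L_z,max = lℏ = 3ℏ.
The difference is (2√3 − 3)ℏ ≈ 0.4641ℏ.

|L| − L_z,max ≈ 0.4641ℏ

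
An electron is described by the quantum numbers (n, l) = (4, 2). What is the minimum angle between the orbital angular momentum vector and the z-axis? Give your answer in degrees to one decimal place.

θ_min ≈ 35.3°

|L| = √(l(l+1)) ℏ = √6 ℏ.
The smallest angle corresponds to the largest L_z, i.e. m_l = l = 2, giving L_z = 2ℏ.
cos θ_min = 2/√6, so θ_min ≈ 35.3°.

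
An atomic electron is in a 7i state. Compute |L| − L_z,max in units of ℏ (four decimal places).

The 7i subshell has l = 6.
|L| = √42 ℏ ≈ 6.4807ℏ, while L_z,max = lℏ = 6ℏ.
The difference is (√42 − 6)ℏ ≈ 0.4807ℏ.

|L| − L_z,max ≈ 0.4807ℏ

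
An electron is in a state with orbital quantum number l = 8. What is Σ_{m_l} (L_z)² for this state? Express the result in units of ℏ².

Σ(L_z)² = 408 ℏ²

The allowed m_l values are -8, -7, -6, -5, -4, -3, -2, -1, 0, 1, 2, 3, 4, 5, 6, 7, 8.
Σ m_l² = 2·(1 + 4 + 9 + 16 + 25 + 36 + 49 + 64) = 408.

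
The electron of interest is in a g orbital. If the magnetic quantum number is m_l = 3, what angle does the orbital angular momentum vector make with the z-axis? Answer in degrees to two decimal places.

θ ≈ 47.87°

A g state has l = 4.
|L| = ℏ√(l(l+1)) = 2√5 ℏ.
L_z = m_l ℏ = 3ℏ.
cos θ = L_z/|L| = 3/√20, so θ ≈ 47.87°.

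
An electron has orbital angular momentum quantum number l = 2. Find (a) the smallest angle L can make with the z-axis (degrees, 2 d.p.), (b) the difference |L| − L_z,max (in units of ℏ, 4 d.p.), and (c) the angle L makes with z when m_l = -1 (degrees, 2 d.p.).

cos θ_min = 2/√6, so θ_min ≈ 35.26°.
|L| − L_z,max = (√6 − 2)ℏ ≈ 0.4495ℏ.
For m_l = -1: cos θ = -1/√6, θ ≈ 114.09°.

θ_min ≈ 35.26°; |L|−L_z,max ≈ 0.4495ℏ; θ(m_l=-1) ≈ 114.09°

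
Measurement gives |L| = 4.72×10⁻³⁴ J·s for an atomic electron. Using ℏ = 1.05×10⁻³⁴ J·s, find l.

l = 4

Dividing by ℏ: |L|/ℏ ≈ 4.495.
Set l(l+1) = 20.21; the integer solution is l = 4.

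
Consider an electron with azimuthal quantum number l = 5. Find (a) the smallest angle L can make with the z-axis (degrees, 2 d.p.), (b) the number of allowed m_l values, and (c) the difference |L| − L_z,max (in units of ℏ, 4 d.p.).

cos θ_min = 5/√30, so θ_min ≈ 24.09°.
There are 2l+1 = 11 values of m_l.
|L| − L_z,max = (√30 − 5)ℏ ≈ 0.4772ℏ.

θ_min ≈ 24.09°; 11 values; |L|−L_z,max ≈ 0.4772ℏ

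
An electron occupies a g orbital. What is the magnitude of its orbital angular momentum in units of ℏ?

|L| = 2√5 ℏ ≈ 4.472ℏ

The letter g corresponds to l = 4.
|L| = ℏ√(l(l+1)) = ℏ√(4·5) = 2√5 ℏ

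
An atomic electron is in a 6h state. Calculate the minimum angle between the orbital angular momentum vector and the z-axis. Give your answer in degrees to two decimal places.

θ_min ≈ 24.09°

6h means n = 6, l = 5.
|L| = ℏ√(l(l+1)) = √30 ℏ.
The smallest angle corresponds to the largest L_z, i.e. m_l = l = 5, giving L_z = 5ℏ.
cos θ_min = 5/√30, so θ_min ≈ 24.09°.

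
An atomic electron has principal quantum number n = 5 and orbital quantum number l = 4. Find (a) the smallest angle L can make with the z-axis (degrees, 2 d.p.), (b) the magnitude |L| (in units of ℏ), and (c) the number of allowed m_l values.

θ_min ≈ 26.57°; |L| = 2√5 ℏ ≈ 4.472ℏ; 9 values

cos θ_min = 4/√20, so θ_min ≈ 26.57°.
|L| = ℏ√(4·5) = 2√5 ℏ ≈ 4.472ℏ.
There are 2l+1 = 9 values of m_l.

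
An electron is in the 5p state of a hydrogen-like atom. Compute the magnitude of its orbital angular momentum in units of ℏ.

For 5p, l = 1.
|L| = ℏ√(l(l+1)) = ℏ√(1·2) = √2 ℏ

|L| = √2 ℏ ≈ 1.414ℏ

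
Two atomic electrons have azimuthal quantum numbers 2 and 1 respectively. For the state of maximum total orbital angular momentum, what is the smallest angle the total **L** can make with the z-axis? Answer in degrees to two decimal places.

L runs from |2 − 1| = 1 to 2 + 1 = 3.
L ∈ {1, 2, 3}.
The maximum is L = 3, with |L_tot| = ℏ√(3·4) = 2√3 ℏ.
The minimum angle with z is arccos(3/√12) ≈ 30.00°.

θ_min ≈ 30.00°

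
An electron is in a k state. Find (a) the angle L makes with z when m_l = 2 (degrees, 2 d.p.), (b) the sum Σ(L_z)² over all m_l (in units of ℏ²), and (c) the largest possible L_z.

The letter k corresponds to l = 7.
For m_l = 2: cos θ = 2/√56, θ ≈ 74.50°.
Σ m_l² = 280, so Σ(L_z)² = 280 ℏ².
L_z,max = lℏ = 7ℏ.

θ(m_l=2) ≈ 74.50°; Σ(L_z)² = 280 ℏ²; L_z,max = 7ℏ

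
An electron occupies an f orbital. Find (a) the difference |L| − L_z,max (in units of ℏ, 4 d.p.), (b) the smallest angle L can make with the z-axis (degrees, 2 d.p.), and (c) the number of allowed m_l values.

The letter f corresponds to l = 3.
|L| − L_z,max = (2√3 − 3)ℏ ≈ 0.4641ℏ.
cos θ_min = 3/√12, so θ_min ≈ 30.00°.
There are 2l+1 = 7 values of m_l.

|L|−L_z,max ≈ 0.4641ℏ; θ_min ≈ 30.00°; 7 values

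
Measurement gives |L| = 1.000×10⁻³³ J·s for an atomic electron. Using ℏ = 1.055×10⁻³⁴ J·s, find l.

|L|/ℏ = (1.000×10⁻³³)/(1.055×10⁻³⁴) ≈ 9.479.
l(l+1) ≈ 9.479² ≈ 89.85, so l = 9.

l = 9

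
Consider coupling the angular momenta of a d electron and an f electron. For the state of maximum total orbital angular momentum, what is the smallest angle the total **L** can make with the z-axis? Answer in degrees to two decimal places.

Angular momentum addition gives L = |l₁ − l₂|, …, l₁ + l₂.
So L can be 1, 2, 3, 4, 5.
The maximum is L = 5, with |L_tot| = ℏ√(5·6) = √30 ℏ.
The minimum angle with z is arccos(5/√30) ≈ 24.09°.

θ_min ≈ 24.09°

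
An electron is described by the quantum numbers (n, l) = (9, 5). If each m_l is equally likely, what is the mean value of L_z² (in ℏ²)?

⟨L_z²⟩ = 10 ℏ²

m_l runs from −5 to 5, i.e. {-5, -4, -3, -2, -1, 0, 1, 2, 3, 4, 5}.
⟨L_z²⟩ = ℏ²·l(l+1)/3 = 10ℏ².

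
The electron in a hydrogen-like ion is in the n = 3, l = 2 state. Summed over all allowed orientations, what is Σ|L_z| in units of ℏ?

The allowed m_l values are -2, -1, 0, 1, 2.
Σ|m_l| = 2(1+2+…+2) = 6.

Σ|L_z| = 6 ℏ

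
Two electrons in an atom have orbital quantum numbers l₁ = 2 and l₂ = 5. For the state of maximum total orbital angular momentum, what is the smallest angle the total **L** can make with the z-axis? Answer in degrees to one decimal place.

By the triangle rule, |l₁ − l₂| ≤ L ≤ l₁ + l₂.
Allowed values: L = 3, 4, 5, 6, 7.
The maximum is L = 7, with |L_tot| = ℏ√(7·8) = 2√14 ℏ.
The minimum angle with z is arccos(7/√56) ≈ 20.7°.

θ_min ≈ 20.7°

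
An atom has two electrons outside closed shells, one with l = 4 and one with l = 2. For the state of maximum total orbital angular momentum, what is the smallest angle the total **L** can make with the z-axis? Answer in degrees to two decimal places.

θ_min ≈ 22.21°

L runs from |4 − 2| = 2 to 4 + 2 = 6.
Allowed values: L = 2, 3, 4, 5, 6.
The maximum is L = 6, with |L_tot| = ℏ√(6·7) = √42 ℏ.
The minimum angle with z is arccos(6/√42) ≈ 22.21°.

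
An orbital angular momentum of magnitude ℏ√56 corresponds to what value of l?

Since |L|² = l(l+1)ℏ², l(l+1) = 56.
Solving: l = 7.

l = 7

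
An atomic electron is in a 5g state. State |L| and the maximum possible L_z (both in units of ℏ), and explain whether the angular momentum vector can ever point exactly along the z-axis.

5g means n = 5, l = 4.
|L| = 2√5 ℏ ≈ 4.4721ℏ, while L_z,max = lℏ = 4ℏ.
Since |L| > L_z,max, the vector can never point exactly along z; the closest it comes is θ_min = arccos(4/√20) ≈ 26.6°.

No: L_z,max = 4ℏ < |L| = 2√5 ℏ ≈ 4.472ℏ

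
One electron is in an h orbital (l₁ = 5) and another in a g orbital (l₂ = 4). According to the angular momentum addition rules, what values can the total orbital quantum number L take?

Angular momentum addition gives L = |l₁ − l₂|, …, l₁ + l₂.
Allowed values: L = 1, 2, 3, 4, 5, 6, 7, 8, 9.

L = 1, 2, 3, 4, 5, 6, 7, 8, 9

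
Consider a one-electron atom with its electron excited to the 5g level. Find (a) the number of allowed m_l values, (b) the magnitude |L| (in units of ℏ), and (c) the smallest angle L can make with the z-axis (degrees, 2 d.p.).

The 5g level has l = 4.
There are 2l+1 = 9 values of m_l.
|L| = ℏ√(4·5) = 2√5 ℏ ≈ 4.472ℏ.
cos θ_min = 4/√20, so θ_min ≈ 26.57°.

9 values; |L| = 2√5 ℏ ≈ 4.472ℏ; θ_min ≈ 26.57°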